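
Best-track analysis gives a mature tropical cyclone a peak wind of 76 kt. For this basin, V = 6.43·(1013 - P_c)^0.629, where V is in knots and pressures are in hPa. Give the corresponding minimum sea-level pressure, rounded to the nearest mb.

962 mb

ΔP = (V / 6.43)^(1/0.629) = (76/6.43)^1.590.
76/6.43 = 11.820; 11.820^1.590 ≈ 50.73 mb.
P_c = 1013 − 50.73 = 962.27 ≈ 962 mb.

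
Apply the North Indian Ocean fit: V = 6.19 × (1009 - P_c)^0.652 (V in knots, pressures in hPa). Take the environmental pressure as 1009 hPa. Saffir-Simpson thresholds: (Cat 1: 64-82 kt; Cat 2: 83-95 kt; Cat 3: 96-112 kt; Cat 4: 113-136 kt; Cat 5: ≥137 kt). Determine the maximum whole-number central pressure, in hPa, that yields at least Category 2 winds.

955 hPa

Category 2 begins at V = 83 kt.
Required ΔP = (83/6.19)^(1/0.652) = 13.409^1.534 ≈ 53.59 hPa.
P_c ≤ 1009 − 53.59 = 955.41, so the highest integer P_c is 955 hPa.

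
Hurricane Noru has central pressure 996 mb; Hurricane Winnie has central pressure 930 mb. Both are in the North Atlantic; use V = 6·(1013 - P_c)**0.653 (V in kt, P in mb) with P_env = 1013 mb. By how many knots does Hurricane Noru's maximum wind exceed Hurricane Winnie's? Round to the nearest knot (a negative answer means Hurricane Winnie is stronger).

-69 kt

Hurricane Noru: ΔP = 17; V ≈ 6 × 17^0.653 ≈ 38.16 kt.
Hurricane Winnie: ΔP = 83; V ≈ 6 × 83^0.653 ≈ 107.48 kt.
Difference ≈ 38.16 − 107.48 = -69.32 → -69 kt.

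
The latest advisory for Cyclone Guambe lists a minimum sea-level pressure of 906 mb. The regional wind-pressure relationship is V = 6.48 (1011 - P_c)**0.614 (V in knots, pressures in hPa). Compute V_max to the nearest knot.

ΔP = 1011 − 906 = 105 mb.
105^0.614 ≈ 17.418.
V ≈ 6.48 × 17.418 ≈ 112.9 kt.

113 kt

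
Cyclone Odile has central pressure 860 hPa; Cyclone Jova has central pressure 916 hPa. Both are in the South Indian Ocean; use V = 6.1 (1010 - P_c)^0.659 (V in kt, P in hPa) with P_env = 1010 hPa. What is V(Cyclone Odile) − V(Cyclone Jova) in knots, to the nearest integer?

44 kt

Cyclone Odile: ΔP = 150; V ≈ 6.1 × 150^0.659 ≈ 165.72 kt.
Cyclone Jova: ΔP = 94; V ≈ 6.1 × 94^0.659 ≈ 121.79 kt.
Difference ≈ 165.72 − 121.79 = 43.93 → 44 kt.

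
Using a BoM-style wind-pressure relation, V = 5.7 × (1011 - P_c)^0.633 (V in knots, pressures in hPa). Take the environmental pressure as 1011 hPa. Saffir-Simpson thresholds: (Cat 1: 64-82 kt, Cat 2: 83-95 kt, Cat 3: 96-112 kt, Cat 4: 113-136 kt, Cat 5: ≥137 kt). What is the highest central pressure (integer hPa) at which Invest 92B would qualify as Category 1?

Category 1 begins at V = 64 kt.
Required ΔP = (64/5.7)^(1/0.633) = 11.228^1.580 ≈ 45.63 hPa.
P_c ≤ 1011 − 45.63 = 965.37, so the highest integer P_c is 965 hPa.

965 hPa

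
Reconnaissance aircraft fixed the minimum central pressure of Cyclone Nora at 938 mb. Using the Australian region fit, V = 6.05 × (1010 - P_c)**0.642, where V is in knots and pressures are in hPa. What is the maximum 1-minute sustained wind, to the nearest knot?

ΔP = 1010 − 938 = 72 mb.
72^0.642 ≈ 15.574.
V ≈ 6.05 × 15.574 ≈ 94.2 kt.

94 kt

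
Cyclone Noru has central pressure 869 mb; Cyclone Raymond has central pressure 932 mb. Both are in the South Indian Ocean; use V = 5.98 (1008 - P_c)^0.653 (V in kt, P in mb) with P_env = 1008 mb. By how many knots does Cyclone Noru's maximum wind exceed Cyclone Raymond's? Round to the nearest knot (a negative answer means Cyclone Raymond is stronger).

Cyclone Noru: ΔP = 139; V ≈ 5.98 × 139^0.653 ≈ 150.00 kt.
Cyclone Raymond: ΔP = 76; V ≈ 5.98 × 76^0.653 ≈ 101.13 kt.
Difference ≈ 150.00 − 101.13 = 48.87 → 49 kt.

49 kt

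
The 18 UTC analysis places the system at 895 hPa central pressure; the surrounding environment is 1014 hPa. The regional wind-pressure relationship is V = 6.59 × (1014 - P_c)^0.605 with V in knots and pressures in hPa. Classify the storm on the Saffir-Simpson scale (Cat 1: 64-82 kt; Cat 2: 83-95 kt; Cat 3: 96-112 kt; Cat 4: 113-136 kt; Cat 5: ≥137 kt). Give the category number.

ΔP = 1014 − 895 = 119 hPa.
V ≈ 6.59 × 119^0.605 = 6.59 × 18.02 ≈ 119 kt.
119 kt falls in the Category 4 band.

4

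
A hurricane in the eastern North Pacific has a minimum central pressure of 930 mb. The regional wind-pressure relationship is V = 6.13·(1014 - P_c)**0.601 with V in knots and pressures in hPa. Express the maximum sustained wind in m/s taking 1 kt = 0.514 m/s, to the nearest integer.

45 m/s

ΔP = 1014 − 930 = 84 mb.
V ≈ 6.13 × 84^0.601 = 6.13 × 14.338 ≈ 87.893 kt.
87.893 × 0.514 ≈ 45.18 m/s → 45 m/s.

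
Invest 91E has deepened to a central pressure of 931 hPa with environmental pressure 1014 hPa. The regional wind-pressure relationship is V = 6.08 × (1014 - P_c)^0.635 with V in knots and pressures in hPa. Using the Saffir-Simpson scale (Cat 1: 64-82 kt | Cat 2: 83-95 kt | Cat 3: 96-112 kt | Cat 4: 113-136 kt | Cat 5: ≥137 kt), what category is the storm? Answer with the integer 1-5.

ΔP = 1014 − 931 = 83 hPa.
V ≈ 6.08 × 83^0.635 = 6.08 × 16.54 ≈ 101 kt.
101 kt falls in the Category 3 band.

3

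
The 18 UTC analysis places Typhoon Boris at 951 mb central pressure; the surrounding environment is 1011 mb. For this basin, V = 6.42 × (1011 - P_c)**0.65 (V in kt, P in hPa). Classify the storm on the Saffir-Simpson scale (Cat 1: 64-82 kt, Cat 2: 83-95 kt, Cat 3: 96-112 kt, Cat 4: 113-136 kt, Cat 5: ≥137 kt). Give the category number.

ΔP = 1011 − 951 = 60 mb.
V ≈ 6.42 × 60^0.65 = 6.42 × 14.32 ≈ 92 kt.
92 kt falls in the Category 2 band.

2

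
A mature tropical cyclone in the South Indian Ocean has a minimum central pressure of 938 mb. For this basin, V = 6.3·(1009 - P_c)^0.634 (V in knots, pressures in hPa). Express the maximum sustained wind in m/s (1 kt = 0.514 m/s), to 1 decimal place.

ΔP = 1009 − 938 = 71 mb.
V ≈ 6.3 × 71^0.634 = 6.3 × 14.918 ≈ 93.981 kt.
93.981 × 0.514 ≈ 48.31 m/s → 48.3 m/s.

48.3 m/s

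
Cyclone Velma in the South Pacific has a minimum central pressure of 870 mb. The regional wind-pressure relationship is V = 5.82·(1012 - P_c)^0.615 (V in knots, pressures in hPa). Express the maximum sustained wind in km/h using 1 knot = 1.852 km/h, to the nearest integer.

227 km/h

ΔP = 1012 − 870 = 142 mb.
V ≈ 5.82 × 142^0.615 = 5.82 × 21.070 ≈ 122.625 kt.
122.625 × 1.852 ≈ 227.10 km/h → 227 km/h.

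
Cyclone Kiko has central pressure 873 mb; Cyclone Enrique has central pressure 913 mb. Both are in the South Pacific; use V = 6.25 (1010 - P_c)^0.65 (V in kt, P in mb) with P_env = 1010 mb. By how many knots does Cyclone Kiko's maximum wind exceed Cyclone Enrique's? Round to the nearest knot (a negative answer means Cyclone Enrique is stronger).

Cyclone Kiko: ΔP = 137; V ≈ 6.25 × 137^0.65 ≈ 153.02 kt.
Cyclone Enrique: ΔP = 97; V ≈ 6.25 × 97^0.65 ≈ 122.26 kt.
Difference ≈ 153.02 − 122.26 = 30.76 → 31 kt.

31 kt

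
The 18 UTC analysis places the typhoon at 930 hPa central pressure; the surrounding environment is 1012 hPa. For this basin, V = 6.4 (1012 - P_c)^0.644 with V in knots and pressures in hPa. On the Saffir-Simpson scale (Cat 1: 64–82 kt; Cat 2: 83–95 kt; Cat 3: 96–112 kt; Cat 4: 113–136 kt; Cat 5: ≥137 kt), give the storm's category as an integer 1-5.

ΔP = 1012 − 930 = 82 hPa.
V ≈ 6.4 × 82^0.644 = 6.4 × 17.08 ≈ 109 kt.
109 kt falls in the Category 3 band.

3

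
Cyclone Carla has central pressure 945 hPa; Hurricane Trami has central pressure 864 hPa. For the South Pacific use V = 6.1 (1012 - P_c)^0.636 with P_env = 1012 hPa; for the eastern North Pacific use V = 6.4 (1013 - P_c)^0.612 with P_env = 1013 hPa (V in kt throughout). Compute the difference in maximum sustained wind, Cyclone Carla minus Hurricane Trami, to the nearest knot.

-48 kt

Cyclone Carla: ΔP = 67; V ≈ 6.1 × 67^0.636 ≈ 88.45 kt.
Hurricane Trami: ΔP = 149; V ≈ 6.4 × 149^0.612 ≈ 136.83 kt.
Difference ≈ 88.45 − 136.83 = -48.38 → -48 kt.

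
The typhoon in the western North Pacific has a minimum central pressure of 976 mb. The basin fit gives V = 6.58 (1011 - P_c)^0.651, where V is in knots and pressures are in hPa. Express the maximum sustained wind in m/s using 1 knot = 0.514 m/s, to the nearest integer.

ΔP = 1011 − 976 = 35 mb.
V ≈ 6.58 × 35^0.651 = 6.58 × 10.120 ≈ 66.591 kt.
66.591 × 0.514 ≈ 34.23 m/s → 34 m/s.

34 m/s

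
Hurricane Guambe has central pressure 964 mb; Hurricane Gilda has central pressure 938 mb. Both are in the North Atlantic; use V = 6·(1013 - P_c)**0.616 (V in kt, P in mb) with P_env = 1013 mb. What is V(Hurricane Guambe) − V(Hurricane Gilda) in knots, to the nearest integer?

Hurricane Guambe: ΔP = 49; V ≈ 6 × 49^0.616 ≈ 65.96 kt.
Hurricane Gilda: ΔP = 75; V ≈ 6 × 75^0.616 ≈ 85.74 kt.
Difference ≈ 65.96 − 85.74 = -19.78 → -20 kt.

-20 kt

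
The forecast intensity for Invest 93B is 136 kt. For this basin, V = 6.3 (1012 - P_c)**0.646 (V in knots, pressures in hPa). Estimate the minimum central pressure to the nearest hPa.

ΔP = (V / 6.3)^(1/0.646) = (136/6.3)^1.548.
136/6.3 = 21.587; 21.587^1.548 ≈ 116.23 hPa.
P_c = 1012 − 116.23 = 895.77 ≈ 896 hPa.

896 hPa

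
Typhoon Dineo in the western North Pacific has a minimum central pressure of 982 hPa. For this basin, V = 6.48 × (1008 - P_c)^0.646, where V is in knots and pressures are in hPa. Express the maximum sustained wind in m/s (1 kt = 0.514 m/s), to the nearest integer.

ΔP = 1008 − 982 = 26 hPa.
V ≈ 6.48 × 26^0.646 = 6.48 × 8.205 ≈ 53.168 kt.
53.168 × 0.514 ≈ 27.33 m/s → 27 m/s.

27 m/s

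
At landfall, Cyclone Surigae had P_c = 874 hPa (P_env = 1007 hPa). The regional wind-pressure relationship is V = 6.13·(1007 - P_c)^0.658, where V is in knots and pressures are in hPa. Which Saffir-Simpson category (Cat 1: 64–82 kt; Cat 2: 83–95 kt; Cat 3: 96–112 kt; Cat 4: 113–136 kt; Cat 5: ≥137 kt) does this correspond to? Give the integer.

5

ΔP = 1007 − 874 = 133 hPa.
V ≈ 6.13 × 133^0.658 = 6.13 × 24.97 ≈ 153 kt.
153 kt falls in the Category 5 band.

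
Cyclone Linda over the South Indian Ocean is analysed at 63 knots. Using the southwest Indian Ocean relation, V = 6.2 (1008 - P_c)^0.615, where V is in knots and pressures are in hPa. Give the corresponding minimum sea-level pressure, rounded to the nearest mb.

965 mb

ΔP = (V / 6.2)^(1/0.615) = (63/6.2)^1.626.
63/6.2 = 10.161; 10.161^1.626 ≈ 43.38 mb.
P_c = 1008 − 43.38 = 964.62 ≈ 965 mb.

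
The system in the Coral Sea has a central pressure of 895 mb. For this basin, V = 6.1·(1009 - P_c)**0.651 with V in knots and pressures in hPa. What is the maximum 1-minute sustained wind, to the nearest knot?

133 kt

ΔP = 1009 − 895 = 114 mb.
114^0.651 ≈ 21.830.
V ≈ 6.1 × 21.830 ≈ 133.2 kt.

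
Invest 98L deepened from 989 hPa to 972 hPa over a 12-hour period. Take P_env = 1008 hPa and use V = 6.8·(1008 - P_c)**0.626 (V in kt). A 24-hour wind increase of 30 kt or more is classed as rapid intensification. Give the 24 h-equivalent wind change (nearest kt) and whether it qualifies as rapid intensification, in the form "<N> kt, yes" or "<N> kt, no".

42 kt, yes

V₁: ΔP = 19, V ≈ 6.8 × 19^0.626 ≈ 42.95 kt.
V₂: ΔP = 36, V ≈ 6.8 × 36^0.626 ≈ 64.08 kt.
ΔV over 12 h = 21.13 kt → 24 h equivalent = 21.13 × 24/12 ≈ 42.26 kt.
42 kt ≥ 30 kt ⇒ rapid intensification.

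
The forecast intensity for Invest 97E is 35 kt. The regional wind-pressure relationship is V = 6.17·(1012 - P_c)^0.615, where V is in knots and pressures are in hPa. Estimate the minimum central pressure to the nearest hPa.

995 hPa

ΔP = (V / 6.17)^(1/0.615) = (35/6.17)^1.626.
35/6.17 = 5.673; 5.673^1.626 ≈ 16.81 hPa.
P_c = 1012 − 16.81 = 995.19 ≈ 995 hPa.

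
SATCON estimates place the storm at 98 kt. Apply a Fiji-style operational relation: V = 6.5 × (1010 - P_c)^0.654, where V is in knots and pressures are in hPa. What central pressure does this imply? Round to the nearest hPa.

ΔP = (V / 6.5)^(1/0.654) = (98/6.5)^1.529.
98/6.5 = 15.077; 15.077^1.529 ≈ 63.34 hPa.
P_c = 1010 − 63.34 = 946.66 ≈ 947 hPa.

947 hPa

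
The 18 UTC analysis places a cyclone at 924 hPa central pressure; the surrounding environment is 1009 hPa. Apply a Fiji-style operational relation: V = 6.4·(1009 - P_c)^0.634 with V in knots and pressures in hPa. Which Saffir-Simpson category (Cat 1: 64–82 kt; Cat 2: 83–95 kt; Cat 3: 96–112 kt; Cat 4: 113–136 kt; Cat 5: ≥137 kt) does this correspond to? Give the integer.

ΔP = 1009 − 924 = 85 hPa.
V ≈ 6.4 × 85^0.634 = 6.4 × 16.72 ≈ 107 kt.
107 kt falls in the Category 3 band.

3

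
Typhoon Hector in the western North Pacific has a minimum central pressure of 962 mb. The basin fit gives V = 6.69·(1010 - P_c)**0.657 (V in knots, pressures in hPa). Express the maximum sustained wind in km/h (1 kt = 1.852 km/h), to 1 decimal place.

157.6 km/h

ΔP = 1010 − 962 = 48 mb.
V ≈ 6.69 × 48^0.657 = 6.69 × 12.723 ≈ 85.114 kt.
85.114 × 1.852 ≈ 157.63 km/h → 157.6 km/h.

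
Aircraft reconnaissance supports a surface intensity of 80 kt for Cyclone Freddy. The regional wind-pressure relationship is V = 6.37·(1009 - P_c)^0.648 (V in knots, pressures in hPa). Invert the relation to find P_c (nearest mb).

959 mb

ΔP = (V / 6.37)^(1/0.648) = (80/6.37)^1.543.
80/6.37 = 12.559; 12.559^1.543 ≈ 49.65 mb.
P_c = 1009 − 49.65 = 959.35 ≈ 959 mb.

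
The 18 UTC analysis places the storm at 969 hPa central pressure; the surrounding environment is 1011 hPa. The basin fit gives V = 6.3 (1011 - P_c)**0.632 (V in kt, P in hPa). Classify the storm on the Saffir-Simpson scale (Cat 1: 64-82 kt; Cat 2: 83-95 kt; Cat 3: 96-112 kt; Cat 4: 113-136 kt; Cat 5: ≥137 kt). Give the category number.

1

ΔP = 1011 − 969 = 42 hPa.
V ≈ 6.3 × 42^0.632 = 6.3 × 10.61 ≈ 67 kt.
67 kt falls in the Category 1 band.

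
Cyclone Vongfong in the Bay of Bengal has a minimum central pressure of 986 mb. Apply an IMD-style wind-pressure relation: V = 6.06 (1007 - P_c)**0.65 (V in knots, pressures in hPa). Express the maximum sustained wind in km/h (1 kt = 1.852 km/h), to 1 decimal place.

ΔP = 1007 − 986 = 21 mb.
V ≈ 6.06 × 21^0.65 = 6.06 × 7.235 ≈ 43.845 kt.
43.845 × 1.852 ≈ 81.20 km/h → 81.2 km/h.

81.2 km/h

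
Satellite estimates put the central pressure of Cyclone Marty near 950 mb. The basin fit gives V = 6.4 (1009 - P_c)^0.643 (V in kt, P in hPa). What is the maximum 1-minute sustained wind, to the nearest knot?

ΔP = 1009 − 950 = 59 mb.
59^0.643 ≈ 13.761.
V ≈ 6.4 × 13.761 ≈ 88.1 kt.

88 kt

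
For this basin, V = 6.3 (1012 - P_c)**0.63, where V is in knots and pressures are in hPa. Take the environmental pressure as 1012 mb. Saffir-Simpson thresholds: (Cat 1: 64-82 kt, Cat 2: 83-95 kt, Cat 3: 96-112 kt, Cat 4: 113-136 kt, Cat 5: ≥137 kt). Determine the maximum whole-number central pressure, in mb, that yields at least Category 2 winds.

952 mb

Category 2 begins at V = 83 kt.
Required ΔP = (83/6.3)^(1/0.63) = 13.175^1.587 ≈ 59.89 mb.
P_c ≤ 1012 − 59.89 = 952.11, so the highest integer P_c is 952 mb.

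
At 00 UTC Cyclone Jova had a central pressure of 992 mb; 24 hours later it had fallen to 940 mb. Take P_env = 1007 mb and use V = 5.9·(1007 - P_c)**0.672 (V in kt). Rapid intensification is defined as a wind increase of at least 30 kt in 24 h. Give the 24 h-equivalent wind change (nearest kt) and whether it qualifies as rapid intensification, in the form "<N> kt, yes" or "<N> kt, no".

63 kt, yes

V₁: ΔP = 15, V ≈ 5.9 × 15^0.672 ≈ 36.41 kt.
V₂: ΔP = 67, V ≈ 5.9 × 67^0.672 ≈ 99.53 kt.
ΔV over 24 h = 63.12 kt → 24 h equivalent = 63.12 × 24/24 ≈ 63.12 kt.
63 kt ≥ 30 kt ⇒ rapid intensification.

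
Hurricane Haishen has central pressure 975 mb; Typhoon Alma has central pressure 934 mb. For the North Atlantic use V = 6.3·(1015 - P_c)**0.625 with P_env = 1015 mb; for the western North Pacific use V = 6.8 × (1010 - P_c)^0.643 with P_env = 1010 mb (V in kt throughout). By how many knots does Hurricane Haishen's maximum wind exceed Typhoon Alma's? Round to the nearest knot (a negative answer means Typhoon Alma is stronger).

Hurricane Haishen: ΔP = 40; V ≈ 6.3 × 40^0.625 ≈ 63.19 kt.
Typhoon Alma: ΔP = 76; V ≈ 6.8 × 76^0.643 ≈ 110.12 kt.
Difference ≈ 63.19 − 110.12 = -46.93 → -47 kt.

-47 kt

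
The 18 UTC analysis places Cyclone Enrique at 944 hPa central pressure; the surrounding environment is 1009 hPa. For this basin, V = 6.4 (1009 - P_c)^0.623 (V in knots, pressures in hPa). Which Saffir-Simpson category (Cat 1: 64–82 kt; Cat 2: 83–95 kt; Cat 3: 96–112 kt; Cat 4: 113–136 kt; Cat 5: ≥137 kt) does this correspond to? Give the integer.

2

ΔP = 1009 − 944 = 65 hPa.
V ≈ 6.4 × 65^0.623 = 6.4 × 13.47 ≈ 86 kt.
86 kt falls in the Category 2 band.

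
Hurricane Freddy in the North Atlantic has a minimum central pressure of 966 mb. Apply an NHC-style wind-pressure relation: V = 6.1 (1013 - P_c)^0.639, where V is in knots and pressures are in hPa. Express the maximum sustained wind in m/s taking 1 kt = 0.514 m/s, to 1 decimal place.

36.7 m/s

ΔP = 1013 − 966 = 47 mb.
V ≈ 6.1 × 47^0.639 = 6.1 × 11.708 ≈ 71.417 kt.
71.417 × 0.514 ≈ 36.71 m/s → 36.7 m/s.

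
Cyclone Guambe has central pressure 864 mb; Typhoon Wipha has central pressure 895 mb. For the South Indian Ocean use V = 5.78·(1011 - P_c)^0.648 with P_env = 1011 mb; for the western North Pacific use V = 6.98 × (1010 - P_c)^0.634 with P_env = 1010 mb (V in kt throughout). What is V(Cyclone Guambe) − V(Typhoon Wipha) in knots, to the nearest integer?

Cyclone Guambe: ΔP = 147; V ≈ 5.78 × 147^0.648 ≈ 146.67 kt.
Typhoon Wipha: ΔP = 115; V ≈ 6.98 × 115^0.634 ≈ 141.36 kt.
Difference ≈ 146.67 − 141.36 = 5.31 → 5 kt.

5 kt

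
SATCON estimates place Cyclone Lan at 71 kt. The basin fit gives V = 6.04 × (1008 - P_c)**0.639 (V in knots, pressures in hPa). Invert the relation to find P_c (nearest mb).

ΔP = (V / 6.04)^(1/0.639) = (71/6.04)^1.565.
71/6.04 = 11.755; 11.755^1.565 ≈ 47.30 mb.
P_c = 1008 − 47.30 = 960.70 ≈ 961 mb.

961 mb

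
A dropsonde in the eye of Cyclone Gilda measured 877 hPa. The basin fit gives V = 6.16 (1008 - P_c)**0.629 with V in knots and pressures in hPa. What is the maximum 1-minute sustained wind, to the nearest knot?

ΔP = 1008 − 877 = 131 hPa.
131^0.629 ≈ 21.467.
V ≈ 6.16 × 21.467 ≈ 132.2 kt.

132 kt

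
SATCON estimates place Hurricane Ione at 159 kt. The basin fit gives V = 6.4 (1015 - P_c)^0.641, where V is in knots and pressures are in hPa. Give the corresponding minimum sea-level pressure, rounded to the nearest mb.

ΔP = (V / 6.4)^(1/0.641) = (159/6.4)^1.560.
159/6.4 = 24.844; 24.844^1.560 ≈ 150.18 mb.
P_c = 1015 − 150.18 = 864.82 ≈ 865 mb.

865 mb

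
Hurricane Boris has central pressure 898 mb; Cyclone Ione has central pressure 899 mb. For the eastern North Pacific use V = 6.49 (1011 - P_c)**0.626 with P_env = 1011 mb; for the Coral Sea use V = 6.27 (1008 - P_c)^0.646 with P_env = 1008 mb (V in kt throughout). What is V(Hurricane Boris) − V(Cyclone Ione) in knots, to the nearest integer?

-5 kt

Hurricane Boris: ΔP = 113; V ≈ 6.49 × 113^0.626 ≈ 125.16 kt.
Cyclone Ione: ΔP = 109; V ≈ 6.27 × 109^0.646 ≈ 129.85 kt.
Difference ≈ 125.16 − 129.85 = -4.69 → -5 kt.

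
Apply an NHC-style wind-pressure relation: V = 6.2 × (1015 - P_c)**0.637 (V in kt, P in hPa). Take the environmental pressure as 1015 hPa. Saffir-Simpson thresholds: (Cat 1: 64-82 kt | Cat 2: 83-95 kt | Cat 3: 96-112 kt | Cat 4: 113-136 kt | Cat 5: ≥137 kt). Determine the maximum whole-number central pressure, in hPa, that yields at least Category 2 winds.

Category 2 begins at V = 83 kt.
Required ΔP = (83/6.2)^(1/0.637) = 13.387^1.570 ≈ 58.71 hPa.
P_c ≤ 1015 − 58.71 = 956.29, so the highest integer P_c is 956 hPa.

956 hPa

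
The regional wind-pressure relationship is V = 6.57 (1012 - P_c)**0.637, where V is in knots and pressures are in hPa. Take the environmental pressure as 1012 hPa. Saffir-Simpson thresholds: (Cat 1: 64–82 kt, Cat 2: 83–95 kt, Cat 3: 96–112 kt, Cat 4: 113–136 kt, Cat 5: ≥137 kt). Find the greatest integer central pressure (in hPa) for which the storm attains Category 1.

Category 1 begins at V = 64 kt.
Required ΔP = (64/6.57)^(1/0.637) = 9.741^1.570 ≈ 35.64 hPa.
P_c ≤ 1012 − 35.64 = 976.36, so the highest integer P_c is 976 hPa.

976 hPa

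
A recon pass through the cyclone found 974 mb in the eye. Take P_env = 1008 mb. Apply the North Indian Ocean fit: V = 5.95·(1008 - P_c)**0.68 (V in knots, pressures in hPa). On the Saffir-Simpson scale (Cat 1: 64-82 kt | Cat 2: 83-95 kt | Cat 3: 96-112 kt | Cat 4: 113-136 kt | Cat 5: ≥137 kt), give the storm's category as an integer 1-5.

ΔP = 1008 − 974 = 34 mb.
V ≈ 5.95 × 34^0.68 = 5.95 × 11.00 ≈ 65 kt.
65 kt falls in the Category 1 band.

1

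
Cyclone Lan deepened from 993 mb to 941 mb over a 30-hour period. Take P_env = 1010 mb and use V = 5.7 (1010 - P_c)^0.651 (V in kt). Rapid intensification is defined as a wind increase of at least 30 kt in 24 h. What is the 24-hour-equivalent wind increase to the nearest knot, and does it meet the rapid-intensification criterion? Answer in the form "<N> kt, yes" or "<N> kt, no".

43 kt, yes

V₁: ΔP = 17, V ≈ 5.7 × 17^0.651 ≈ 36.05 kt.
V₂: ΔP = 69, V ≈ 5.7 × 69^0.651 ≈ 89.74 kt.
ΔV over 30 h = 53.69 kt → 24 h equivalent = 53.69 × 24/30 ≈ 42.95 kt.
43 kt ≥ 30 kt ⇒ rapid intensification.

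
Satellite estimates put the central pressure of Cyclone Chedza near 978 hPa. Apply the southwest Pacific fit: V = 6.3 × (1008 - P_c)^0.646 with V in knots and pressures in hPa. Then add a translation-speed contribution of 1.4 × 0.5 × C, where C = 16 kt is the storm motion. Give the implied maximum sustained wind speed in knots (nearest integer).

ΔP = 1008 − 978 = 30 hPa.
30^0.646 ≈ 9.000.
V ≈ 6.3 × 9.000 ≈ 56.7 kt.
Translation term: 1.4 × 0.5 × 16 = 11.2 kt.
Corrected V ≈ 67.9 kt → 68 kt.

68 kt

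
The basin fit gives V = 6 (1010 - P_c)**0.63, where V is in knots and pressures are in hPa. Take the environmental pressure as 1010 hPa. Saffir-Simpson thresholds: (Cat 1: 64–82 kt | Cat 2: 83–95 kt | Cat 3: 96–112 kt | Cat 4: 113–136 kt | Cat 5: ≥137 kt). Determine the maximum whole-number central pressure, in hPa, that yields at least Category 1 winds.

967 hPa

Category 1 begins at V = 64 kt.
Required ΔP = (64/6)^(1/0.63) = 10.667^1.587 ≈ 42.83 hPa.
P_c ≤ 1010 − 42.83 = 967.17, so the highest integer P_c is 967 hPa.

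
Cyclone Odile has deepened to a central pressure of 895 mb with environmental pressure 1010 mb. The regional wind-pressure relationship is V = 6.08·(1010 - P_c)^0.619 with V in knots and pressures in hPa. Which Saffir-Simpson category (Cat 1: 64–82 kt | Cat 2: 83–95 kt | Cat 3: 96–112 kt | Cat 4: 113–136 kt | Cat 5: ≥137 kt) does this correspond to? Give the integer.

ΔP = 1010 − 895 = 115 mb.
V ≈ 6.08 × 115^0.619 = 6.08 × 18.86 ≈ 115 kt.
115 kt falls in the Category 4 band.

4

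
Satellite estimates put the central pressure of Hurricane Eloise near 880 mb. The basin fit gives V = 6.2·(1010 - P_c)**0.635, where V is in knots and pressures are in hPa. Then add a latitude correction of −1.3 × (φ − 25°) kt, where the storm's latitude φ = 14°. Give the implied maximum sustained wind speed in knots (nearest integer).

ΔP = 1010 − 880 = 130 mb.
130^0.635 ≈ 21.997.
V ≈ 6.2 × 21.997 ≈ 136.4 kt.
Latitude correction: −1.3 × (14 − 25) = 14.3 kt.
Corrected V ≈ 150.7 kt → 151 kt.

151 kt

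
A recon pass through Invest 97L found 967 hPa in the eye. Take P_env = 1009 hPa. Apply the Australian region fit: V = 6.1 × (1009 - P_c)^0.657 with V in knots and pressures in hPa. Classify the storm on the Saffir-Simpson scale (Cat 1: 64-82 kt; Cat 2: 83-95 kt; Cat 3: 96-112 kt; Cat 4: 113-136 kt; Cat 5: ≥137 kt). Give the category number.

ΔP = 1009 − 967 = 42 hPa.
V ≈ 6.1 × 42^0.657 = 6.1 × 11.65 ≈ 71 kt.
71 kt falls in the Category 1 band.

1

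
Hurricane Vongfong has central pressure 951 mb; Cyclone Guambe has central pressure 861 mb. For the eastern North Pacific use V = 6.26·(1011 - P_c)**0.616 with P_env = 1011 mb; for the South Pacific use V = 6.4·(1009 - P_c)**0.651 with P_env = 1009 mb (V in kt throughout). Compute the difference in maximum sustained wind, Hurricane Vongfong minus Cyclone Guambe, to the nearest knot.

-88 kt

Hurricane Vongfong: ΔP = 60; V ≈ 6.26 × 60^0.616 ≈ 77.97 kt.
Cyclone Guambe: ΔP = 148; V ≈ 6.4 × 148^0.651 ≈ 165.58 kt.
Difference ≈ 77.97 − 165.58 = -87.61 → -88 kt.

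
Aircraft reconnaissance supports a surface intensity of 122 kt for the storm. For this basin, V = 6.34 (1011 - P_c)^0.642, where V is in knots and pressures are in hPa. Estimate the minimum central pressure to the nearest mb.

ΔP = (V / 6.34)^(1/0.642) = (122/6.34)^1.558.
122/6.34 = 19.243; 19.243^1.558 ≈ 100.10 mb.
P_c = 1011 − 100.10 = 910.90 ≈ 911 mb.

911 mb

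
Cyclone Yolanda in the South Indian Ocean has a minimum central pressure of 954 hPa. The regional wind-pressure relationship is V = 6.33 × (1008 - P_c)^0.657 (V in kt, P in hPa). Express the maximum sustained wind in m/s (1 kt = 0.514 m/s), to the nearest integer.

45 m/s

ΔP = 1008 − 954 = 54 hPa.
V ≈ 6.33 × 54^0.657 = 6.33 × 13.746 ≈ 87.013 kt.
87.013 × 0.514 ≈ 44.72 m/s → 45 m/s.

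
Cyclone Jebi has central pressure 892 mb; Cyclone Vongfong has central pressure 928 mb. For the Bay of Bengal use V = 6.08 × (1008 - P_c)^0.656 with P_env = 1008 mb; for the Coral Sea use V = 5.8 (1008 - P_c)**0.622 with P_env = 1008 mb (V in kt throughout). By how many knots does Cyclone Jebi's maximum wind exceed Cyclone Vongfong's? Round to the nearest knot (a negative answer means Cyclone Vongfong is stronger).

49 kt

Cyclone Jebi: ΔP = 116; V ≈ 6.08 × 116^0.656 ≈ 137.46 kt.
Cyclone Vongfong: ΔP = 80; V ≈ 5.8 × 80^0.622 ≈ 88.54 kt.
Difference ≈ 137.46 − 88.54 = 48.92 → 49 kt.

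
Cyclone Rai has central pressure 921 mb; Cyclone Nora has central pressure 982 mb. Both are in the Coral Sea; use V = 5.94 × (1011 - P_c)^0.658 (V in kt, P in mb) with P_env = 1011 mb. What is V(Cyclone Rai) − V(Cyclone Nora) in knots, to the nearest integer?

60 kt

Cyclone Rai: ΔP = 90; V ≈ 5.94 × 90^0.658 ≈ 114.73 kt.
Cyclone Nora: ΔP = 29; V ≈ 5.94 × 29^0.658 ≈ 54.46 kt.
Difference ≈ 114.73 − 54.46 = 60.27 → 60 kt.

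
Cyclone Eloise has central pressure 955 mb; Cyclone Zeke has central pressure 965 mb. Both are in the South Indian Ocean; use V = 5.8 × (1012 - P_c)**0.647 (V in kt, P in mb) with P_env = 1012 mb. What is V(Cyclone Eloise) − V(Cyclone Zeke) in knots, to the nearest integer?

Cyclone Eloise: ΔP = 57; V ≈ 5.8 × 57^0.647 ≈ 79.34 kt.
Cyclone Zeke: ΔP = 47; V ≈ 5.8 × 47^0.647 ≈ 70.03 kt.
Difference ≈ 79.34 − 70.03 = 9.31 → 9 kt.

9 kt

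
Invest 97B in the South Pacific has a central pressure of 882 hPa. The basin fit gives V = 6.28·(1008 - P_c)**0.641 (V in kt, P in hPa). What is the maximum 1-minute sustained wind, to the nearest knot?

139 kt

ΔP = 1008 − 882 = 126 hPa.
126^0.641 ≈ 22.199.
V ≈ 6.28 × 22.199 ≈ 139.4 kt.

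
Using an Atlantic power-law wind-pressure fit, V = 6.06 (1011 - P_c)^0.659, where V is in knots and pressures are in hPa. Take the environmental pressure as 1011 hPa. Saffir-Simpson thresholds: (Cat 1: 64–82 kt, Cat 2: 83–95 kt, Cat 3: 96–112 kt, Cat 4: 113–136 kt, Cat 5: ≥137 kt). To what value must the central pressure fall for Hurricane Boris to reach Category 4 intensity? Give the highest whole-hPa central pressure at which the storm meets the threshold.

Category 4 begins at V = 113 kt.
Required ΔP = (113/6.06)^(1/0.659) = 18.647^1.517 ≈ 84.74 hPa.
P_c ≤ 1011 − 84.74 = 926.26, so the highest integer P_c is 926 hPa.

926 hPa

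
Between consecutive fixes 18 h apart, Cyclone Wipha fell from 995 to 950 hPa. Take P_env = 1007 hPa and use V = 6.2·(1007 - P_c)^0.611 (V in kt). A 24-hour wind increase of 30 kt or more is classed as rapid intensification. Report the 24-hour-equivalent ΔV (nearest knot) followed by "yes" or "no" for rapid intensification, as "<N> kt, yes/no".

V₁: ΔP = 12, V ≈ 6.2 × 12^0.611 ≈ 28.30 kt.
V₂: ΔP = 57, V ≈ 6.2 × 57^0.611 ≈ 73.32 kt.
ΔV over 18 h = 45.02 kt → 24 h equivalent = 45.02 × 24/18 ≈ 60.03 kt.
60 kt ≥ 30 kt ⇒ rapid intensification.

60 kt, yes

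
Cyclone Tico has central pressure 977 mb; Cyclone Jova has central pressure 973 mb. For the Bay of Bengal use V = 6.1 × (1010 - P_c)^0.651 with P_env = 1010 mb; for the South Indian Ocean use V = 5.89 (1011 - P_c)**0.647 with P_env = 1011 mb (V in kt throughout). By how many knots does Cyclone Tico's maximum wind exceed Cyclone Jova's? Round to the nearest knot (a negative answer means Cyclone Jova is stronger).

-3 kt

Cyclone Tico: ΔP = 33; V ≈ 6.1 × 33^0.651 ≈ 59.41 kt.
Cyclone Jova: ΔP = 38; V ≈ 5.89 × 38^0.647 ≈ 61.98 kt.
Difference ≈ 59.41 − 61.98 = -2.57 → -3 kt.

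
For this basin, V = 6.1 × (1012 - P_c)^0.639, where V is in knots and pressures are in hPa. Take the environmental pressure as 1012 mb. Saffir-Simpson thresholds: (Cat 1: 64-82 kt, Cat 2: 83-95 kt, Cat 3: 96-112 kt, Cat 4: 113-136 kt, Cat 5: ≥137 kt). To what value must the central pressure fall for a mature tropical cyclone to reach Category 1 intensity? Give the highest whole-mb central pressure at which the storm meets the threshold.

Category 1 begins at V = 64 kt.
Required ΔP = (64/6.1)^(1/0.639) = 10.492^1.565 ≈ 39.59 mb.
P_c ≤ 1012 − 39.59 = 972.41, so the highest integer P_c is 972 mb.

972 mb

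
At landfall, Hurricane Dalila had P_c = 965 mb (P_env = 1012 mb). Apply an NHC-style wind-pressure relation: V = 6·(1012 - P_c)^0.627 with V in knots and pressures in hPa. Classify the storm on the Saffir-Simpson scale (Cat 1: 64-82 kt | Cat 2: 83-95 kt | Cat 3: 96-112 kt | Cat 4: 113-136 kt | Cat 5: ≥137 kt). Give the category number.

1

ΔP = 1012 − 965 = 47 mb.
V ≈ 6 × 47^0.627 = 6 × 11.18 ≈ 67 kt.
67 kt falls in the Category 1 band.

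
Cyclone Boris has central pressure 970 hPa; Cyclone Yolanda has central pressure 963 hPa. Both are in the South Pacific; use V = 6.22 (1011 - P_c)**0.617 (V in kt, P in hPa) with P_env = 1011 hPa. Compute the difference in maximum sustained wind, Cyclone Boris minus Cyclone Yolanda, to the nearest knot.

Cyclone Boris: ΔP = 41; V ≈ 6.22 × 41^0.617 ≈ 61.50 kt.
Cyclone Yolanda: ΔP = 48; V ≈ 6.22 × 48^0.617 ≈ 67.78 kt.
Difference ≈ 61.50 − 67.78 = -6.28 → -6 kt.

-6 kt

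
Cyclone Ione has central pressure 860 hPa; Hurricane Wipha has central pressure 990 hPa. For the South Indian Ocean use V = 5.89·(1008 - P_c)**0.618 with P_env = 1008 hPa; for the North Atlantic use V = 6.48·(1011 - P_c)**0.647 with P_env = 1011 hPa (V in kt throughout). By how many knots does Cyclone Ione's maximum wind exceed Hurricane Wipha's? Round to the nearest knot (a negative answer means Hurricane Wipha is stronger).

Cyclone Ione: ΔP = 148; V ≈ 5.89 × 148^0.618 ≈ 129.22 kt.
Hurricane Wipha: ΔP = 21; V ≈ 6.48 × 21^0.647 ≈ 46.46 kt.
Difference ≈ 129.22 − 46.46 = 82.76 → 83 kt.

83 kt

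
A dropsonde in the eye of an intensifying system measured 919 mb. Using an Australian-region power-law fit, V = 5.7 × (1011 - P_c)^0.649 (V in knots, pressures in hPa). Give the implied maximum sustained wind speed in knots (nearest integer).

107 kt

ΔP = 1011 − 919 = 92 mb.
92^0.649 ≈ 18.815.
V ≈ 5.7 × 18.815 ≈ 107.2 kt.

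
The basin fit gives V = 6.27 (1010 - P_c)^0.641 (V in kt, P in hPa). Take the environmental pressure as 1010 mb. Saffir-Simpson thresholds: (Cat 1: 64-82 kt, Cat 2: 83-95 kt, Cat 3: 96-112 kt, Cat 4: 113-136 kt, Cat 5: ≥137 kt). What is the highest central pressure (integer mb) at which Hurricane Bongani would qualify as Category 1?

Category 1 begins at V = 64 kt.
Required ΔP = (64/6.27)^(1/0.641) = 10.207^1.560 ≈ 37.49 mb.
P_c ≤ 1010 − 37.49 = 972.51, so the highest integer P_c is 972 mb.

972 mb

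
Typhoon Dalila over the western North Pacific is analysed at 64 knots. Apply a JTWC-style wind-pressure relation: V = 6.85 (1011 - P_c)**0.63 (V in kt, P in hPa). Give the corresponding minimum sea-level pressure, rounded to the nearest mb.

976 mb

ΔP = (V / 6.85)^(1/0.63) = (64/6.85)^1.587.
64/6.85 = 9.343; 9.343^1.587 ≈ 34.71 mb.
P_c = 1011 − 34.71 = 976.29 ≈ 976 mb.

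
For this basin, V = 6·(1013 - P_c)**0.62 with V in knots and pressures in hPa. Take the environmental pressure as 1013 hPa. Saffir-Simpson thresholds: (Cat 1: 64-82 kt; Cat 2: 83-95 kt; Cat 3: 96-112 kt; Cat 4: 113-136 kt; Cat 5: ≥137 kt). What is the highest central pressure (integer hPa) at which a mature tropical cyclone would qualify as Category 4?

Category 4 begins at V = 113 kt.
Required ΔP = (113/6)^(1/0.62) = 18.833^1.613 ≈ 113.85 hPa.
P_c ≤ 1013 − 113.85 = 899.15, so the highest integer P_c is 899 hPa.

899 hPa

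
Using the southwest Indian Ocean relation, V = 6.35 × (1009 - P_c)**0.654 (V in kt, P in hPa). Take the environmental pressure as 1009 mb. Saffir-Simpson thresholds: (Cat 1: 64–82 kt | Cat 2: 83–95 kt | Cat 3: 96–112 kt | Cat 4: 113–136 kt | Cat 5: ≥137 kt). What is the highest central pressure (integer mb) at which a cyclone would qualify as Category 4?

927 mb

Category 4 begins at V = 113 kt.
Required ΔP = (113/6.35)^(1/0.654) = 17.795^1.529 ≈ 81.62 mb.
P_c ≤ 1009 − 81.62 = 927.38, so the highest integer P_c is 927 mb.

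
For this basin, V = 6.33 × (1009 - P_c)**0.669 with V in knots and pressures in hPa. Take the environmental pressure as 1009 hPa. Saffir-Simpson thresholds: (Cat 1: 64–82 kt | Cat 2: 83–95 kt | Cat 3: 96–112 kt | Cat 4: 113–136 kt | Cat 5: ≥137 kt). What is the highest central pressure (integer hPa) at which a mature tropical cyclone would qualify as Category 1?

977 hPa

Category 1 begins at V = 64 kt.
Required ΔP = (64/6.33)^(1/0.669) = 10.111^1.495 ≈ 31.76 hPa.
P_c ≤ 1009 − 31.76 = 977.24, so the highest integer P_c is 977 hPa.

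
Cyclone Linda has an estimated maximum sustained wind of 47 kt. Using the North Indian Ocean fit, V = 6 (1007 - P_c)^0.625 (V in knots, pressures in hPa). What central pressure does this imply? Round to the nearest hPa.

ΔP = (V / 6)^(1/0.625) = (47/6)^1.600.
47/6 = 7.833; 7.833^1.600 ≈ 26.93 hPa.
P_c = 1007 − 26.93 = 980.07 ≈ 980 hPa.

980 hPa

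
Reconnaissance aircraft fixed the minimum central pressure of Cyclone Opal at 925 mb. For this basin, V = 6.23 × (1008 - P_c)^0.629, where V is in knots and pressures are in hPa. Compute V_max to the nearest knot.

ΔP = 1008 − 925 = 83 mb.
83^0.629 ≈ 16.110.
V ≈ 6.23 × 16.110 ≈ 100.4 kt.

100 kt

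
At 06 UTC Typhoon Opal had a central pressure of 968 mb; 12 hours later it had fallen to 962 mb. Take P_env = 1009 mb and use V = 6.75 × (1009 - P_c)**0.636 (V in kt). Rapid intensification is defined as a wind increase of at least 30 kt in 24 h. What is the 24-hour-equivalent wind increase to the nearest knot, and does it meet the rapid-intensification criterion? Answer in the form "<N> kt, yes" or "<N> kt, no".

13 kt, no

V₁: ΔP = 41, V ≈ 6.75 × 41^0.636 ≈ 71.62 kt.
V₂: ΔP = 47, V ≈ 6.75 × 47^0.636 ≈ 78.12 kt.
ΔV over 12 h = 6.50 kt → 24 h equivalent = 6.50 × 24/12 ≈ 13.00 kt.
13 kt < 30 kt ⇒ not rapid intensification.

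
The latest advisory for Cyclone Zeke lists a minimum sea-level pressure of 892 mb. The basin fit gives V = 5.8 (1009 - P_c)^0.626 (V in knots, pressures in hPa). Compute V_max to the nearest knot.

114 kt

ΔP = 1009 − 892 = 117 mb.
117^0.626 ≈ 19.710.
V ≈ 5.8 × 19.710 ≈ 114.3 kt.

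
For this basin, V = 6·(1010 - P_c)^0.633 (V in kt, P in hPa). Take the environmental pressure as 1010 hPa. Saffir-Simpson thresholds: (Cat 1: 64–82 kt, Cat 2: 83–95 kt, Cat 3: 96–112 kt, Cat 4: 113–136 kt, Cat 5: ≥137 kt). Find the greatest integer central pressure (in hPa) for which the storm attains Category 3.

930 hPa

Category 3 begins at V = 96 kt.
Required ΔP = (96/6)^(1/0.633) = 16.000^1.580 ≈ 79.84 hPa.
P_c ≤ 1010 − 79.84 = 930.16, so the highest integer P_c is 930 hPa.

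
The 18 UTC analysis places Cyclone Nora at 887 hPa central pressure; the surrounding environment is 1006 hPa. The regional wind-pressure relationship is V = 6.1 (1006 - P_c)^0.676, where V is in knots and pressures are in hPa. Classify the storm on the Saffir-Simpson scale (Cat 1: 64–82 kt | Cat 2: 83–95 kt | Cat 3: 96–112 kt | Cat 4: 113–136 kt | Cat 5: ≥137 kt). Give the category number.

ΔP = 1006 − 887 = 119 hPa.
V ≈ 6.1 × 119^0.676 = 6.1 × 25.30 ≈ 154 kt.
154 kt falls in the Category 5 band.

5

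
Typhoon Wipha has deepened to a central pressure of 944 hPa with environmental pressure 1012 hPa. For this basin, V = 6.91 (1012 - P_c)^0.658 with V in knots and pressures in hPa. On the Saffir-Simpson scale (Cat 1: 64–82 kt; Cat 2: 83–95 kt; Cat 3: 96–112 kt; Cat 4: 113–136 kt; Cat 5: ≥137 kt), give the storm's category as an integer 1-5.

ΔP = 1012 − 944 = 68 hPa.
V ≈ 6.91 × 68^0.658 = 6.91 × 16.06 ≈ 111 kt.
111 kt falls in the Category 3 band.

3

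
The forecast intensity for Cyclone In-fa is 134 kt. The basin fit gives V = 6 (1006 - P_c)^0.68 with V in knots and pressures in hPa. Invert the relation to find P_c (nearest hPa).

910 hPa

ΔP = (V / 6)^(1/0.68) = (134/6)^1.471.
134/6 = 22.333; 22.333^1.471 ≈ 96.33 hPa.
P_c = 1006 − 96.33 = 909.67 ≈ 910 hPa.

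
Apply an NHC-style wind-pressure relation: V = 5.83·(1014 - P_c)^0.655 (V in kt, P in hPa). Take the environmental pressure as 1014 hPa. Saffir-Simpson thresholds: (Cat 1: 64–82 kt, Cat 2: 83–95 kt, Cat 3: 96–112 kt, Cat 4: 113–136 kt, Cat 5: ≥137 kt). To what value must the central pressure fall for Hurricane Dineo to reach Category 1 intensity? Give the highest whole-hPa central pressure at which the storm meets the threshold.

Category 1 begins at V = 64 kt.
Required ΔP = (64/5.83)^(1/0.655) = 10.978^1.527 ≈ 38.78 hPa.
P_c ≤ 1014 − 38.78 = 975.22, so the highest integer P_c is 975 hPa.

975 hPa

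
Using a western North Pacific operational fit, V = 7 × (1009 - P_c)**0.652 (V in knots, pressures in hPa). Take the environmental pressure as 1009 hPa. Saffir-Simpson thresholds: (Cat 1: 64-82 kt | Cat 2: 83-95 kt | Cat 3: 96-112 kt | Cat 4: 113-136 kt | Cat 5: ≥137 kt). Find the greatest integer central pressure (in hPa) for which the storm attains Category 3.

Category 3 begins at V = 96 kt.
Required ΔP = (96/7)^(1/0.652) = 13.714^1.534 ≈ 55.48 hPa.
P_c ≤ 1009 − 55.48 = 953.52, so the highest integer P_c is 953 hPa.

953 hPa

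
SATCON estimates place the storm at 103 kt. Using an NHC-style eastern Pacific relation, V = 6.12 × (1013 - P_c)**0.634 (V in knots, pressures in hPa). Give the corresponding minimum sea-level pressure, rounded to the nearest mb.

ΔP = (V / 6.12)^(1/0.634) = (103/6.12)^1.577.
103/6.12 = 16.830; 16.830^1.577 ≈ 85.88 mb.
P_c = 1013 − 85.88 = 927.12 ≈ 927 mb.

927 mb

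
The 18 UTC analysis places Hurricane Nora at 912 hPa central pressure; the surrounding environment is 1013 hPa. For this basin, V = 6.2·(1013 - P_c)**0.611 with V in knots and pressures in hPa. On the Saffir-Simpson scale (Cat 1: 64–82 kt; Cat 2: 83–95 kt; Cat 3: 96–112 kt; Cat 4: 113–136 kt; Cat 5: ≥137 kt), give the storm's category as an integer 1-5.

3

ΔP = 1013 − 912 = 101 hPa.
V ≈ 6.2 × 101^0.611 = 6.2 × 16.77 ≈ 104 kt.
104 kt falls in the Category 3 band.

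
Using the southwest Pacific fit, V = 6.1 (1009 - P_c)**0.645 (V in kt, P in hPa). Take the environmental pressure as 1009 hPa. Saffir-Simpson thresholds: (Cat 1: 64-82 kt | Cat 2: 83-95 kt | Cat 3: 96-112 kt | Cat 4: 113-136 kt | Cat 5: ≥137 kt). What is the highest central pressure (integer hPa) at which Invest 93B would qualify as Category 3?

937 hPa

Category 3 begins at V = 96 kt.
Required ΔP = (96/6.1)^(1/0.645) = 15.738^1.550 ≈ 71.73 hPa.
P_c ≤ 1009 − 71.73 = 937.27, so the highest integer P_c is 937 hPa.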